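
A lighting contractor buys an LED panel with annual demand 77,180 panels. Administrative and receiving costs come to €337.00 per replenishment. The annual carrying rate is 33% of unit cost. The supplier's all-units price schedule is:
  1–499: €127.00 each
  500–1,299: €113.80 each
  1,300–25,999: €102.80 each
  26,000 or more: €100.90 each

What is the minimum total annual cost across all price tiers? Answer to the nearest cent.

TC* ≈ €7,976,162.03

Holding cost per unit per year at price C is H = 0.33·C.
Evaluate total cost at each tier's feasible EOQ or, if the EOQ is below the tier, at the tier's minimum quantity.
Tier 1 (€127.00): EOQ = 1114.1 exceeds tier's upper bound 499, so this tier is dominated.
EOQ at €113.80 = 1176.9 (feasible in tier 2): TC = 77,180×€113.80 + (77,180/1176.9)×337 + (1176.9/2)×0.33×€113.80 = €8,827,282.80.
EOQ at €102.80 = 1238.3 < 1300, so use break Q=1300: TC = 77,180×€102.80 + (77,180/1300.0)×337 + (1300.0/2)×0.33×€102.80 = €7,976,162.03.
EOQ at €100.90 = 1249.9 < 26000, so use break Q=26000: TC = 77,180×€100.90 + (77,180/26000.0)×337 + (26000.0/2)×0.33×€100.90 = €8,221,323.37.
Lowest total cost among the candidates is at Q = 1300.0.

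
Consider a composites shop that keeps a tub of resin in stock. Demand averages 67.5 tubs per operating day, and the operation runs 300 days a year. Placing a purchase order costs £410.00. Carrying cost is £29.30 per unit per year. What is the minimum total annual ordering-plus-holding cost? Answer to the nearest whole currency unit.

Annual demand D = 67.5 × 300 = 20,250.
The optimal lot size = √(2DS/H) = √(2 × 20,250 × 410 / 29.3) ≈ 752.81.
At the optimum the two cost components are equal, so total cost = 2·(Q*/2)H = Q*·H.
Minimum total = √(2DSH) = √(2 × 20,250 × 410 × 29.3) ≈ 22057.346.

TC* ≈ £22,057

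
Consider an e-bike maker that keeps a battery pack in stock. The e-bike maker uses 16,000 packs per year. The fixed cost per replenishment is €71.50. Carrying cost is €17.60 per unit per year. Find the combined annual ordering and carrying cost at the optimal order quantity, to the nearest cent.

TC* ≈ €6,345.77

The optimal lot size = √(2DS/H) = √(2 × 16,000 × 71.5 / 17.6) ≈ 360.56.
At the optimum the two cost components are equal, so total cost = 2·(Q*/2)H = Q*·H.
Minimum total = √(2DSH) = √(2 × 16,000 × 71.5 × 17.6) ≈ 6345.770.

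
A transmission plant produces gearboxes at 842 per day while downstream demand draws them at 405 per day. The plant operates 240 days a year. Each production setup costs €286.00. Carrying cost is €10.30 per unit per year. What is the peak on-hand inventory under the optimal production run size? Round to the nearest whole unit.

I_max ≈ 1,674 gearboxes

Annual demand D = 405 × 240 = 97,200.
Production build-up factor (1 − d/p) = 1 − 405/842 = 0.5190.
Q* = √(2DS / (H(1 − d/p))) = √(2 × 97,200 × 286 / (10.3 × 0.5190)).
= √(55,598,400 / 5.3457) ≈ 3224.986.
Maximum inventory = Q*(1 − d/p) = 3224.986 × 0.5190 ≈ 1673.776.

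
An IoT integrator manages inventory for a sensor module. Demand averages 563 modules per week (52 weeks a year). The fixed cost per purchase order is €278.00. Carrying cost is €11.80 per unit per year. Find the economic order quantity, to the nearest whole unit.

Annual demand D = 563 × 52 = 29,276.
EOQ = √(2DS / H) = √(2 × 29,276 × 278 / 11.8).
= √(16,277,456 / 11.8) = √1,379,445.4237 ≈ 1174.498.

Q* ≈ 1,174 modules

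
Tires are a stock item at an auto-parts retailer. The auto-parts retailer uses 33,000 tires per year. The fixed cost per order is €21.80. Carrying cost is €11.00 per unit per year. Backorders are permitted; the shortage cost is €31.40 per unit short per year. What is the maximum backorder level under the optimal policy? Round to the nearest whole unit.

S* ≈ 109 tires

With planned backorders, Q* = √(2DS/H) · √((H+B)/B).
√(2DS/H) = √(2 × 33,000 × 21.8 / 11) = 361.663.
√((H+B)/B) = √((11+31.4)/31.4) = 1.1620.
Q* ≈ 420.264.
S* = Q* · H/(H+B) = 420.264 × 11/42.4 ≈ 109.031.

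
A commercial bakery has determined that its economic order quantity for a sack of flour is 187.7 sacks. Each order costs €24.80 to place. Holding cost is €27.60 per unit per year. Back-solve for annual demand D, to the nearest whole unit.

Invert the EOQ relation Q*² = 2DS/H.
From Q* = √(2DS/H): D = Q*²H / (2S) = 187.7² × 27.6 / (2 × 24.8) = 19604.508.

D ≈ 19,605 sacks per year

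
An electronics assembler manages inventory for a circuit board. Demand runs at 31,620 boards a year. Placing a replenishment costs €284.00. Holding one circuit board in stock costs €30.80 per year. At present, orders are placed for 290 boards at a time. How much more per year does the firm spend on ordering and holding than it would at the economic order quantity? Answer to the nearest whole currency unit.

Extra cost ≈ €11,912 per year

EOQ = √(2DS/H) = √(2 × 31,620 × 284 / 30.8) ≈ 763.62.
Cost at Q* = (D/Q*)S + (Q*/2)H = √(2DSH) ≈ €23,519.63.
Cost at Q = 290: (31,620/290)×284 + (290/2)×30.8 = €30,965.79 + €4,466.00 = €35,431.79.
Excess = €35,431.79 − €23,519.63 = €11,912.16.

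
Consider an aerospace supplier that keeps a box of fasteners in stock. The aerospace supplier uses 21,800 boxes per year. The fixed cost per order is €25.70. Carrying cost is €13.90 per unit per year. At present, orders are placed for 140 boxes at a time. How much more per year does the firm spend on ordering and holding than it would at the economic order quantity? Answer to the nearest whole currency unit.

EOQ = √(2DS/H) = √(2 × 21,800 × 25.7 / 13.9) ≈ 283.92.
Cost at Q* = (D/Q*)S + (Q*/2)H = √(2DSH) ≈ €3,946.55.
Cost at Q = 140: (21,800/140)×25.7 + (140/2)×13.9 = €4,001.86 + €973.00 = €4,974.86.
Excess = €4,974.86 − €3,946.55 = €1,028.31.

Extra cost ≈ €1,028 per year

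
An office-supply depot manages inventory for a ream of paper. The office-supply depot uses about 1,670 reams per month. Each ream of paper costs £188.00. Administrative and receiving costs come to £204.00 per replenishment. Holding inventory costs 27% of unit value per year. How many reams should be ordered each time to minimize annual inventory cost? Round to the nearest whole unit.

Annual demand D = 1,670 × 12 = 20,040.
Holding cost H = 0.27 × £188.00 = £50.7600 per unit per year.
EOQ = √(2DS / H) = √(2 × 20,040 × 204 / 50.76).
= √(8,176,320 / 50.76) = √161,078.0142 ≈ 401.345.

Q* ≈ 401 reams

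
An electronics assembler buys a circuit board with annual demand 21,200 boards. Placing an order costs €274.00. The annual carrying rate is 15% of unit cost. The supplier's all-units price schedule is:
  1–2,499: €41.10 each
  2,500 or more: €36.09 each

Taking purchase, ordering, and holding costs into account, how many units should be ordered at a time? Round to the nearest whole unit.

Holding cost per unit per year at price C is H = 0.15·C.
For each price level, check whether its EOQ is feasible; otherwise the best quantity at that price is the breakpoint.
EOQ at €41.10 = 1372.8 (feasible in tier 1): TC = 21,200×€41.10 + (21,200/1372.8)×274 + (1372.8/2)×0.15×€41.10 = €879,783.01.
EOQ at €36.09 = 1464.9 < 2500, so use break Q=2500: TC = 21,200×€36.09 + (21,200/2500.0)×274 + (2500.0/2)×0.15×€36.09 = €774,198.40.
Lowest total cost is €774,198.40 at Q = 2500.0.

Q* ≈ 2,500 boards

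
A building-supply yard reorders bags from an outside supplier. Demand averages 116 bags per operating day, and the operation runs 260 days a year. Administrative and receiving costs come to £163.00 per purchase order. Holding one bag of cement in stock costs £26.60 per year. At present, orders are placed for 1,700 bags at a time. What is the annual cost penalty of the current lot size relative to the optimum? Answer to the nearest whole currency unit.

Extra cost ≈ £9,330 per year

Annual demand D = 116 × 260 = 30,160.
EOQ = √(2DS/H) = √(2 × 30,160 × 163 / 26.6) ≈ 607.97.
Cost at Q* = (D/Q*)S + (Q*/2)H = √(2DSH) ≈ £16,172.06.
Cost at Q = 1,700: (30,160/1,700)×163 + (1,700/2)×26.6 = £2,891.81 + £22,610.00 = £25,501.81.
Excess = £25,501.81 − £16,172.06 = £9,329.75.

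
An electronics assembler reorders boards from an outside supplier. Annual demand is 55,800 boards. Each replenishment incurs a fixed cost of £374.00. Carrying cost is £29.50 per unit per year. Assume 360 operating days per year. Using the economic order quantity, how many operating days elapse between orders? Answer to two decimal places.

T ≈ 7.67 days

The optimal lot size = √(2DS/H) = √(2 × 55,800 × 374 / 29.5) ≈ 1189.48.
Cycle time = Q*/D × 360 = 1189.48 / 55,800 × 360 ≈ 7.674 days.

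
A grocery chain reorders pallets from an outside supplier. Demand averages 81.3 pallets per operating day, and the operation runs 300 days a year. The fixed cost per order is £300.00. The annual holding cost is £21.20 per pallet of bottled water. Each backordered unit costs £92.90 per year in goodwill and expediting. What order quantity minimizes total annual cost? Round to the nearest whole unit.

Q* ≈ 921 pallets

Annual demand D = 81.3 × 300 = 24,390.
With planned backorders, Q* = √(2DS/H) · √((H+B)/B).
√(2DS/H) = √(2 × 24,390 × 300 / 21.2) = 830.833.
√((H+B)/B) = √((21.2+92.9)/92.9) = 1.1082.
Q* ≈ 920.764.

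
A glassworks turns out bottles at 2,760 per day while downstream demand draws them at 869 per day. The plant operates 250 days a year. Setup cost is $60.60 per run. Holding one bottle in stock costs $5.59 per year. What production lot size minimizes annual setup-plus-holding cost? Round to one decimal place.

Q* ≈ 2,622.0 bottles

Annual demand D = 869 × 250 = 217,250.
Production build-up factor (1 − d/p) = 1 − 869/2,760 = 0.6851.
Q* = √(2DS / (H(1 − d/p))) = √(2 × 217,250 × 60.6 / (5.59 × 0.6851)).
= √(26,330,700 / 3.83) ≈ 2622.008.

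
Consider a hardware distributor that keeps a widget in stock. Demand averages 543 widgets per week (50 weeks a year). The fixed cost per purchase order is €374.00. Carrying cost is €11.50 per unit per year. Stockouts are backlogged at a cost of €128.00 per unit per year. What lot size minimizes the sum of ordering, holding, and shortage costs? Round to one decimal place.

Annual demand D = 543 × 50 = 27,150.
With planned backorders, Q* = √(2DS/H) · √((H+B)/B).
√(2DS/H) = √(2 × 27,150 × 374 / 11.5) = 1328.883.
√((H+B)/B) = √((11.5+128)/128) = 1.0440.
Q* ≈ 1387.295.

Q* ≈ 1,387.3 widgets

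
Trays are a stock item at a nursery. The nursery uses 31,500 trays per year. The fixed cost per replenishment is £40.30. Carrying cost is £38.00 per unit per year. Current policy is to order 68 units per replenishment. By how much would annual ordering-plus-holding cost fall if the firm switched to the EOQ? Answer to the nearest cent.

EOQ = √(2DS/H) = √(2 × 31,500 × 40.3 / 38) ≈ 258.48.
Cost at Q* = (D/Q*)S + (Q*/2)H = √(2DSH) ≈ £9,822.33.
Cost at Q = 68: (31,500/68)×40.3 + (68/2)×38 = £18,668.38 + £1,292.00 = £19,960.38.
Excess = £19,960.38 − £9,822.33 = £10,138.05.

Extra cost ≈ £10,138.05 per year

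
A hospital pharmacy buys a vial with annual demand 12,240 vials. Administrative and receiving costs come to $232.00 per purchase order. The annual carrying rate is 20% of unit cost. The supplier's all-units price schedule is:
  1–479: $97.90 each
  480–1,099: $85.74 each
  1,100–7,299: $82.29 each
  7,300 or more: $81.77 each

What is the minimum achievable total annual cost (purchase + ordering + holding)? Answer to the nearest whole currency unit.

TC* ≈ $1,018,863

Holding cost per unit per year at price C is H = 0.20·C.
Candidates are each tier's EOQ (if it falls in that tier) and each price-break quantity.
Tier 1 ($97.90): EOQ = 538.6 exceeds tier's upper bound 479, so this tier is dominated.
EOQ at $85.74 = 575.5 (feasible in tier 2): TC = 12,240×$85.74 + (12,240/575.5)×232 + (575.5/2)×0.20×$85.74 = $1,059,326.22.
EOQ at $82.29 = 587.4 < 1100, so use break Q=1100: TC = 12,240×$82.29 + (12,240/1100.0)×232 + (1100.0/2)×0.20×$82.29 = $1,018,863.03.
EOQ at $81.77 = 589.3 < 7300, so use break Q=7300: TC = 12,240×$81.77 + (12,240/7300.0)×232 + (7300.0/2)×0.20×$81.77 = $1,060,945.90.
Lowest total cost among the candidates is at Q = 1100.0.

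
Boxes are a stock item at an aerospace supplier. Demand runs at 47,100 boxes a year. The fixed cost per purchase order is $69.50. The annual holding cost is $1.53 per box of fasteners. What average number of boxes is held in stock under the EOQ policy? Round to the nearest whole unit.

Average inventory ≈ 1,034 boxes

EOQ = √(2DS/H) = √(2 × 47,100 × 69.5 / 1.53) ≈ 2068.58.
Average inventory = Q*/2 ≈ 2068.58 / 2 = 1034.290.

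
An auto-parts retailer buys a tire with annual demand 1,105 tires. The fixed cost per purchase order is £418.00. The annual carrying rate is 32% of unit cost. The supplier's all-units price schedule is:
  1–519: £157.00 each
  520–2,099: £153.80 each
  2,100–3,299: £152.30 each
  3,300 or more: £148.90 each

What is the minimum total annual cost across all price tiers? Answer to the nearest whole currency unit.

TC* ≈ £180,298

Holding cost per unit per year at price C is H = 0.32·C.
For each price level, check whether its EOQ is feasible; otherwise the best quantity at that price is the breakpoint.
EOQ at £157.00 = 135.6 (feasible in tier 1): TC = 1,105×£157.00 + (1,105/135.6)×418 + (135.6/2)×0.32×£157.00 = £180,297.54.
EOQ at £153.80 = 137.0 < 520, so use break Q=520: TC = 1,105×£153.80 + (1,105/520.0)×418 + (520.0/2)×0.32×£153.80 = £183,633.41.
EOQ at £152.30 = 137.7 < 2100, so use break Q=2100: TC = 1,105×£152.30 + (1,105/2100.0)×418 + (2100.0/2)×0.32×£152.30 = £219,684.25.
EOQ at £148.90 = 139.2 < 3300, so use break Q=3300: TC = 1,105×£148.90 + (1,105/3300.0)×418 + (3300.0/2)×0.32×£148.90 = £243,293.67.
Lowest total cost among the candidates is at Q = 135.6.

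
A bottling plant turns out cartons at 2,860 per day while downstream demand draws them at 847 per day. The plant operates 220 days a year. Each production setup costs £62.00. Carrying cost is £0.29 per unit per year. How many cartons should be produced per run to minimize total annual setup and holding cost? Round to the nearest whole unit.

Q* ≈ 10,640 cartons

Annual demand D = 847 × 220 = 186,340.
Production build-up factor (1 − d/p) = 1 − 847/2,860 = 0.7038.
Q* = √(2DS / (H(1 − d/p))) = √(2 × 186,340 × 62 / (0.29 × 0.7038)).
= √(23,106,160 / 0.2041) ≈ 10639.618.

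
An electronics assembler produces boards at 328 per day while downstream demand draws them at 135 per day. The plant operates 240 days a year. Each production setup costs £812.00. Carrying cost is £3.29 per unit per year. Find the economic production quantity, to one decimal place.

Q* ≈ 5,213.5 boards

Annual demand D = 135 × 240 = 32,400.
Production build-up factor (1 − d/p) = 1 − 135/328 = 0.5884.
Q* = √(2DS / (H(1 − d/p))) = √(2 × 32,400 × 812 / (3.29 × 0.5884)).
= √(52,617,600 / 1.9359) ≈ 5213.457.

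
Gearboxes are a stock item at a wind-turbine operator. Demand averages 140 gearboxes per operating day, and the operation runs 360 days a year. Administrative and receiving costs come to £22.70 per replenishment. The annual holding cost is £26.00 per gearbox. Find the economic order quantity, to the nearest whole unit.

Q* ≈ 297 gearboxes

Annual demand D = 140 × 360 = 50,400.
EOQ = √(2DS / H) = √(2 × 50,400 × 22.7 / 26).
= √(2,288,160 / 26) = √88,006.1538 ≈ 296.658.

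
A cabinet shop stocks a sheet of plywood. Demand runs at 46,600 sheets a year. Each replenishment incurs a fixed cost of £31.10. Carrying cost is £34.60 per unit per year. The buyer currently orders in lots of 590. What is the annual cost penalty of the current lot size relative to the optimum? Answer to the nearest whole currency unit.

Extra cost ≈ £2,649 per year

EOQ = √(2DS/H) = √(2 × 46,600 × 31.1 / 34.6) ≈ 289.43.
Cost at Q* = (D/Q*)S + (Q*/2)H = √(2DSH) ≈ £10,014.43.
Cost at Q = 590: (46,600/590)×31.1 + (590/2)×34.6 = £2,456.37 + £10,207.00 = £12,663.37.
Excess = £12,663.37 − £10,014.43 = £2,648.94.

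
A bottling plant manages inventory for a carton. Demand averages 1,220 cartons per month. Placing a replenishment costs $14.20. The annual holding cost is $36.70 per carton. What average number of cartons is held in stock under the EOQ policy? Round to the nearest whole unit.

Average inventory ≈ 53 cartons

Annual demand D = 1,220 × 12 = 14,640.
EOQ = √(2DS/H) = √(2 × 14,640 × 14.2 / 36.7) ≈ 106.44.
Average inventory = Q*/2 ≈ 106.44 / 2 = 53.219.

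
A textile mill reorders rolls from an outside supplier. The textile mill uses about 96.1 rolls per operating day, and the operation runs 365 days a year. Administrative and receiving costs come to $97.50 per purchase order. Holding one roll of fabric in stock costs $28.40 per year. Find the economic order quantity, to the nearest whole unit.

Q* ≈ 491 rolls

Annual demand D = 96.1 × 365 = 35,076.5.
EOQ = √(2DS / H) = √(2 × 35,076.5 × 97.5 / 28.4).
= √(6,839,917.5 / 28.4) = √240,842.1655 ≈ 490.757.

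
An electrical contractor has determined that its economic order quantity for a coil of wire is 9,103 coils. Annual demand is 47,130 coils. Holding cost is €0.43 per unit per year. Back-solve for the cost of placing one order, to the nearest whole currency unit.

The basic EOQ model gives Q* = √(2DS/H); rearrange for the unknown.
From Q* = √(2DS/H): S = Q*²H / (2D) = 9,103² × 0.43 / (2 × 47,130) = 378.0159.

S ≈ €378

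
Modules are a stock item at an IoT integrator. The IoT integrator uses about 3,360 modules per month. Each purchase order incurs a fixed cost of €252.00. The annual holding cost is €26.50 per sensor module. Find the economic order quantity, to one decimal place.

Annual demand D = 3,360 × 12 = 40,320.
EOQ = √(2DS / H) = √(2 × 40,320 × 252 / 26.5).
= √(20,321,280 / 26.5) = √766,840.7547 ≈ 875.694.

Q* ≈ 875.7 modules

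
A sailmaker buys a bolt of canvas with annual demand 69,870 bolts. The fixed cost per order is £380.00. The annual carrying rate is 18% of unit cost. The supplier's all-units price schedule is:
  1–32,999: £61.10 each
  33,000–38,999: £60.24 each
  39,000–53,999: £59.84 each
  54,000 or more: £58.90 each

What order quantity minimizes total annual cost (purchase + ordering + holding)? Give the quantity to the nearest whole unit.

Q* ≈ 2,197 bolts

Holding cost per unit per year at price C is H = 0.18·C.
For each price level, check whether its EOQ is feasible; otherwise the best quantity at that price is the breakpoint.
EOQ at £61.10 = 2197.3 (feasible in tier 1): TC = 69,870×£61.10 + (69,870/2197.3)×380 + (2197.3/2)×0.18×£61.10 = £4,293,223.24.
EOQ at £60.24 = 2213.0 < 33000, so use break Q=33000: TC = 69,870×£60.24 + (69,870/33000.0)×380 + (33000.0/2)×0.18×£60.24 = £4,388,686.16.
EOQ at £59.84 = 2220.3 < 39000, so use break Q=39000: TC = 69,870×£59.84 + (69,870/39000.0)×380 + (39000.0/2)×0.18×£59.84 = £4,391,739.98.
EOQ at £58.90 = 2238.0 < 54000, so use break Q=54000: TC = 69,870×£58.90 + (69,870/54000.0)×380 + (54000.0/2)×0.18×£58.90 = £4,402,088.68.
Lowest total cost is £4,293,223.24 at Q = 2197.3.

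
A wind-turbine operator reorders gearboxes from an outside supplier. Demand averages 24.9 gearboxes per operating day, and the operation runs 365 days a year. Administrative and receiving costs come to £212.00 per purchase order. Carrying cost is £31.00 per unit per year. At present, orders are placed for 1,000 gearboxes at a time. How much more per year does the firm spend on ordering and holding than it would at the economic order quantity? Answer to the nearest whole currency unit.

Extra cost ≈ £6,497 per year

Annual demand D = 24.9 × 365 = 9,088.5.
EOQ = √(2DS/H) = √(2 × 9,088.5 × 212 / 31) ≈ 352.57.
Cost at Q* = (D/Q*)S + (Q*/2)H = √(2DSH) ≈ £10,929.74.
Cost at Q = 1,000: (9,088.5/1,000)×212 + (1,000/2)×31 = £1,926.76 + £15,500.00 = £17,426.76.
Excess = £17,426.76 − £10,929.74 = £6,497.02.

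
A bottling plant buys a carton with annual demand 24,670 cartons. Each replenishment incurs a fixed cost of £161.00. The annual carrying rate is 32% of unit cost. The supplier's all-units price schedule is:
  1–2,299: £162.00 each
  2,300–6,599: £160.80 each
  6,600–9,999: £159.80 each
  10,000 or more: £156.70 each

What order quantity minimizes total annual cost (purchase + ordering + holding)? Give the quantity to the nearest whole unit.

Holding cost per unit per year at price C is H = 0.32·C.
For each price level, check whether its EOQ is feasible; otherwise the best quantity at that price is the breakpoint.
EOQ at £162.00 = 391.5 (feasible in tier 1): TC = 24,670×£162.00 + (24,670/391.5)×161 + (391.5/2)×0.32×£162.00 = £4,016,832.94.
EOQ at £160.80 = 392.9 < 2300, so use break Q=2300: TC = 24,670×£160.80 + (24,670/2300.0)×161 + (2300.0/2)×0.32×£160.80 = £4,027,837.30.
EOQ at £159.80 = 394.1 < 6600, so use break Q=6600: TC = 24,670×£159.80 + (24,670/6600.0)×161 + (6600.0/2)×0.32×£159.80 = £4,111,616.60.
EOQ at £156.70 = 398.0 < 10000, so use break Q=10000: TC = 24,670×£156.70 + (24,670/10000.0)×161 + (10000.0/2)×0.32×£156.70 = £4,116,906.19.
Lowest total cost is £4,016,832.94 at Q = 391.5.

Q* ≈ 391 cartons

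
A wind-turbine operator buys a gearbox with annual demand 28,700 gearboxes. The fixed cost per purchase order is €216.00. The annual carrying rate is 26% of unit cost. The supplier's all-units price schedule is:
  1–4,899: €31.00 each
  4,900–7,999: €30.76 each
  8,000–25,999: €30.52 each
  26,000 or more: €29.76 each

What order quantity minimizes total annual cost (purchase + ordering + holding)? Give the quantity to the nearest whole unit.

Q* ≈ 1,240 gearboxes

Holding cost per unit per year at price C is H = 0.26·C.
Evaluate total cost at each tier's feasible EOQ or, if the EOQ is below the tier, at the tier's minimum quantity.
EOQ at €31.00 = 1240.3 (feasible in tier 1): TC = 28,700×€31.00 + (28,700/1240.3)×216 + (1240.3/2)×0.26×€31.00 = €899,696.55.
EOQ at €30.76 = 1245.1 < 4900, so use break Q=4900: TC = 28,700×€30.76 + (28,700/4900.0)×216 + (4900.0/2)×0.26×€30.76 = €903,671.26.
EOQ at €30.52 = 1250.0 < 8000, so use break Q=8000: TC = 28,700×€30.52 + (28,700/8000.0)×216 + (8000.0/2)×0.26×€30.52 = €908,439.70.
EOQ at €29.76 = 1265.8 < 26000, so use break Q=26000: TC = 28,700×€29.76 + (28,700/26000.0)×216 + (26000.0/2)×0.26×€29.76 = €954,939.23.
Lowest total cost is €899,696.55 at Q = 1240.3.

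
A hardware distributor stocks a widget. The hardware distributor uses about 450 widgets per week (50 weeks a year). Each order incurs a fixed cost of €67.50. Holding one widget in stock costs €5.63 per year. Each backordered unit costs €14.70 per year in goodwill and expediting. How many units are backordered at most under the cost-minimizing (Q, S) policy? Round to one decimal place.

Annual demand D = 450 × 50 = 22,500.
With planned backorders, Q* = √(2DS/H) · √((H+B)/B).
√(2DS/H) = √(2 × 22,500 × 67.5 / 5.63) = 734.521.
√((H+B)/B) = √((5.63+14.7)/14.7) = 1.1760.
Q* ≈ 863.802.
S* = Q* · H/(H+B) = 863.802 × 5.63/20.33 ≈ 239.213.

S* ≈ 239.2 widgets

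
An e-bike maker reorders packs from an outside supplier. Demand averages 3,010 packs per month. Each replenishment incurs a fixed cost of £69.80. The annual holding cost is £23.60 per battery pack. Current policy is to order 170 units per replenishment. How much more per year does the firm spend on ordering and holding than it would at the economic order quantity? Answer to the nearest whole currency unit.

Annual demand D = 3,010 × 12 = 36,120.
EOQ = √(2DS/H) = √(2 × 36,120 × 69.8 / 23.6) ≈ 462.23.
Cost at Q* = (D/Q*)S + (Q*/2)H = √(2DSH) ≈ £10,908.69.
Cost at Q = 170: (36,120/170)×69.8 + (170/2)×23.6 = £14,830.45 + £2,006.00 = £16,836.45.
Excess = £16,836.45 − £10,908.69 = £5,927.76.

Extra cost ≈ £5,928 per year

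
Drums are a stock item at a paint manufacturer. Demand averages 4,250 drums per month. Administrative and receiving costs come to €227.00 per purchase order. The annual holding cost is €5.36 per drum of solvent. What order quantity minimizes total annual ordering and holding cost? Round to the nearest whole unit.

Q* ≈ 2,078 drums

Annual demand D = 4,250 × 12 = 51,000.
EOQ = √(2DS / H) = √(2 × 51,000 × 227 / 5.36).
= √(23,154,000 / 5.36) = √4,319,776.1194 ≈ 2078.407.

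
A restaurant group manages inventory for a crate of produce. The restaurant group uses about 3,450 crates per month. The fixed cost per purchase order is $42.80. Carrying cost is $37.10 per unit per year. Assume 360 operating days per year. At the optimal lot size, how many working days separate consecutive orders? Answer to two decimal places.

T ≈ 2.69 days

Annual demand D = 3,450 × 12 = 41,400.
The optimal lot size = √(2DS/H) = √(2 × 41,400 × 42.8 / 37.1) ≈ 309.07.
Cycle time = Q*/D × 360 = 309.07 / 41,400 × 360 ≈ 2.688 days.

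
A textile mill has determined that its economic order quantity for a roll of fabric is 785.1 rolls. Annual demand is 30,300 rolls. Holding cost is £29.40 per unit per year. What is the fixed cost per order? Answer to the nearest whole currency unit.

S ≈ £299

Squaring Q* = √(2DS/H) gives Q*² = 2DS/H.
From Q* = √(2DS/H): S = Q*²H / (2D) = 785.1² × 29.4 / (2 × 30,300) = 299.0368.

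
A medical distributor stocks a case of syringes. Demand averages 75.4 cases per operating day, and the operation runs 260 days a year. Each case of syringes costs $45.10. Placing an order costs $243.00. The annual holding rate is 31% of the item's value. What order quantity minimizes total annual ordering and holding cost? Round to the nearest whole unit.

Q* ≈ 826 cases

Annual demand D = 75.4 × 260 = 19,604.
Holding cost H = 0.31 × $45.10 = $13.9810 per unit per year.
EOQ = √(2DS / H) = √(2 × 19,604 × 243 / 13.981).
= √(9,527,544 / 13.981) = √681,463.7007 ≈ 825.508.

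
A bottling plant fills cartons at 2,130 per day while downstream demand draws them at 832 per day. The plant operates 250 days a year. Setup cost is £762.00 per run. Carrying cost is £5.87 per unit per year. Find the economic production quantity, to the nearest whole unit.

Annual demand D = 832 × 250 = 208,000.
Production build-up factor (1 − d/p) = 1 − 832/2,130 = 0.6094.
Q* = √(2DS / (H(1 − d/p))) = √(2 × 208,000 × 762 / (5.87 × 0.6094)).
= √(316,992,000 / 3.5771) ≈ 9413.639.

Q* ≈ 9,414 cartons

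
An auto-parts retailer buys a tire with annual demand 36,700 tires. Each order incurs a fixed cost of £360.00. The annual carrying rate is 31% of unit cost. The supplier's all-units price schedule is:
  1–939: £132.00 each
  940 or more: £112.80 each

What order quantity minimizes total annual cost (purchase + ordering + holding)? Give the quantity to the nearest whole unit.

Q* ≈ 940 tires

Holding cost per unit per year at price C is H = 0.31·C.
Candidates are each tier's EOQ (if it falls in that tier) and each price-break quantity.
EOQ at £132.00 = 803.6 (feasible in tier 1): TC = 36,700×£132.00 + (36,700/803.6)×360 + (803.6/2)×0.31×£132.00 = £4,877,282.67.
EOQ at £112.80 = 869.3 < 940, so use break Q=940: TC = 36,700×£112.80 + (36,700/940.0)×360 + (940.0/2)×0.31×£112.80 = £4,170,250.28.
Lowest total cost is £4,170,250.28 at Q = 940.0.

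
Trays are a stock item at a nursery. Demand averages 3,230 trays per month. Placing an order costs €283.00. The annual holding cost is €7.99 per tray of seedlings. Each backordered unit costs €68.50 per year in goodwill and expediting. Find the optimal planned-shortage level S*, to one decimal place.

S* ≈ 182.9 trays

Annual demand D = 3,230 × 12 = 38,760.
With planned backorders, Q* = √(2DS/H) · √((H+B)/B).
√(2DS/H) = √(2 × 38,760 × 283 / 7.99) = 1657.016.
√((H+B)/B) = √((7.99+68.5)/68.5) = 1.0567.
Q* ≈ 1750.990.
S* = Q* · H/(H+B) = 1750.990 × 7.99/76.49 ≈ 182.905.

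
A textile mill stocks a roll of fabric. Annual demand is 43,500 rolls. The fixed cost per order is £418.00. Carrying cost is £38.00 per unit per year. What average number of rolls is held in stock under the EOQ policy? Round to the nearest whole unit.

Average inventory ≈ 489 rolls

The optimal lot size = √(2DS/H) = √(2 × 43,500 × 418 / 38) ≈ 978.26.
Average inventory = Q*/2 ≈ 978.26 / 2 = 489.132.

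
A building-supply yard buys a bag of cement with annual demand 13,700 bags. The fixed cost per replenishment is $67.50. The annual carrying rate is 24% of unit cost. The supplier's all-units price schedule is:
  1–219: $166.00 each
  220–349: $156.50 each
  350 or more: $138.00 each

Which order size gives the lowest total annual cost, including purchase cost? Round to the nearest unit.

Holding cost per unit per year at price C is H = 0.24·C.
Candidates are each tier's EOQ (if it falls in that tier) and each price-break quantity.
EOQ at $166.00 = 215.5 (feasible in tier 1): TC = 13,700×$166.00 + (13,700/215.5)×67.5 + (215.5/2)×0.24×$166.00 = $2,282,783.94.
EOQ at $156.50 = 221.9 (feasible in tier 2): TC = 13,700×$156.50 + (13,700/221.9)×67.5 + (221.9/2)×0.24×$156.50 = $2,152,384.70.
EOQ at $138.00 = 236.3 < 350, so use break Q=350: TC = 13,700×$138.00 + (13,700/350.0)×67.5 + (350.0/2)×0.24×$138.00 = $1,899,038.14.
Lowest total cost is $1,899,038.14 at Q = 350.0.

Q* ≈ 350 bags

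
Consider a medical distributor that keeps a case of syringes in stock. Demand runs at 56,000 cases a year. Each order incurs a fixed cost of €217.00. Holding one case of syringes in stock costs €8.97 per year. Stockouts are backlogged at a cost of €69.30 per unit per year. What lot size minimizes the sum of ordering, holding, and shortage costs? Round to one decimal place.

With planned backorders, Q* = √(2DS/H) · √((H+B)/B).
√(2DS/H) = √(2 × 56,000 × 217 / 8.97) = 1646.049.
√((H+B)/B) = √((8.97+69.3)/69.3) = 1.0627.
Q* ≈ 1749.338.

Q* ≈ 1,749.3 cases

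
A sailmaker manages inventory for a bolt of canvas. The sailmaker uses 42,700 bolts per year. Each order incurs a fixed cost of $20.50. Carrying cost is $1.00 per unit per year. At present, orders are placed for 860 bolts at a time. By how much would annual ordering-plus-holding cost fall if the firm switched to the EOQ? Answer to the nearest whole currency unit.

Extra cost ≈ $125 per year

EOQ = √(2DS/H) = √(2 × 42,700 × 20.5 / 1) ≈ 1323.14.
Cost at Q* = (D/Q*)S + (Q*/2)H = √(2DSH) ≈ $1,323.14.
Cost at Q = 860: (42,700/860)×20.5 + (860/2)×1 = $1,017.85 + $430.00 = $1,447.85.
Excess = $1,447.85 − $1,323.14 = $124.71.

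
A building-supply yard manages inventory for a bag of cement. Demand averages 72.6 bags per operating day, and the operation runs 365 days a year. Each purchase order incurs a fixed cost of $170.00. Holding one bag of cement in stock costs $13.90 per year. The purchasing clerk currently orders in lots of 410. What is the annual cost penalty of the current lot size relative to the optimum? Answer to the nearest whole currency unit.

Extra cost ≈ $2,646 per year

Annual demand D = 72.6 × 365 = 26,499.
EOQ = √(2DS/H) = √(2 × 26,499 × 170 / 13.9) ≈ 805.09.
Cost at Q* = (D/Q*)S + (Q*/2)H = √(2DSH) ≈ $11,190.81.
Cost at Q = 410: (26,499/410)×170 + (410/2)×13.9 = $10,987.39 + $2,849.50 = $13,836.89.
Excess = $13,836.89 − $11,190.81 = $2,646.08.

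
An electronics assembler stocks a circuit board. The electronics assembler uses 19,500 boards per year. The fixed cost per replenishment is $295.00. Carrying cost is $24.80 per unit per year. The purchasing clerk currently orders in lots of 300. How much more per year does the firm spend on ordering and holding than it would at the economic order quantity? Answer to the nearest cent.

Extra cost ≈ $6,003.46 per year

EOQ = √(2DS/H) = √(2 × 19,500 × 295 / 24.8) ≈ 681.11.
Cost at Q* = (D/Q*)S + (Q*/2)H = √(2DSH) ≈ $16,891.54.
Cost at Q = 300: (19,500/300)×295 + (300/2)×24.8 = $19,175.00 + $3,720.00 = $22,895.00.
Excess = $22,895.00 − $16,891.54 = $6,003.46.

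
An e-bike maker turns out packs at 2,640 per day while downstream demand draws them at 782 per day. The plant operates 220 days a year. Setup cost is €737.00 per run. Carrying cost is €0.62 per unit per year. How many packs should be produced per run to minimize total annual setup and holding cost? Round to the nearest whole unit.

Annual demand D = 782 × 220 = 172,040.
Production build-up factor (1 − d/p) = 1 − 782/2,640 = 0.7038.
Q* = √(2DS / (H(1 − d/p))) = √(2 × 172,040 × 737 / (0.62 × 0.7038)).
= √(253,586,960 / 0.4363) ≈ 24107.197.

Q* ≈ 24,107 packs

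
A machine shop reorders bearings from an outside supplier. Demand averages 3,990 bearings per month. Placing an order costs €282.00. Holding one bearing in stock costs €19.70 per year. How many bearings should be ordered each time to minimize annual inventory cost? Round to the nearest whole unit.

Annual demand D = 3,990 × 12 = 47,880.
EOQ = √(2DS / H) = √(2 × 47,880 × 282 / 19.7).
= √(27,004,320 / 19.7) = √1,370,777.665 ≈ 1170.802.

Q* ≈ 1,171 bearings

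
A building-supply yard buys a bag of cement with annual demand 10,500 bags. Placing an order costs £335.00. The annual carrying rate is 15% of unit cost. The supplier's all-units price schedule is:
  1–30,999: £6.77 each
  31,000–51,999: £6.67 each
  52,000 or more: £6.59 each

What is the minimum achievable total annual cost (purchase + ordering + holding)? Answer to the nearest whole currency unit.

TC* ≈ £73,758

Holding cost per unit per year at price C is H = 0.15·C.
For each price level, check whether its EOQ is feasible; otherwise the best quantity at that price is the breakpoint.
EOQ at £6.77 = 2632.0 (feasible in tier 1): TC = 10,500×£6.77 + (10,500/2632.0)×335 + (2632.0/2)×0.15×£6.77 = £73,757.83.
EOQ at £6.67 = 2651.7 < 31000, so use break Q=31000: TC = 10,500×£6.67 + (10,500/31000.0)×335 + (31000.0/2)×0.15×£6.67 = £85,656.22.
EOQ at £6.59 = 2667.7 < 52000, so use break Q=52000: TC = 10,500×£6.59 + (10,500/52000.0)×335 + (52000.0/2)×0.15×£6.59 = £94,963.64.
Lowest total cost among the candidates is at Q = 2632.0.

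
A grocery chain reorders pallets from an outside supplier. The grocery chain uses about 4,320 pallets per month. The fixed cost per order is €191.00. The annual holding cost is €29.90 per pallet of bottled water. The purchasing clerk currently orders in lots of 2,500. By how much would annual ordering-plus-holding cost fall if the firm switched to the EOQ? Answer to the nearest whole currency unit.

Annual demand D = 4,320 × 12 = 51,840.
EOQ = √(2DS/H) = √(2 × 51,840 × 191 / 29.9) ≈ 813.82.
Cost at Q* = (D/Q*)S + (Q*/2)H = √(2DSH) ≈ €24,333.23.
Cost at Q = 2,500: (51,840/2,500)×191 + (2,500/2)×29.9 = €3,960.58 + €37,375.00 = €41,335.58.
Excess = €41,335.58 − €24,333.23 = €17,002.35.

Extra cost ≈ €17,002 per year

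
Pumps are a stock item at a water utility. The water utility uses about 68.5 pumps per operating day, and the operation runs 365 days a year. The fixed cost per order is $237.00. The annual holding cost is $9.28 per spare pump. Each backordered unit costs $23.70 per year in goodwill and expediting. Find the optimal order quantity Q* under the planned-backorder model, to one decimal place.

Annual demand D = 68.5 × 365 = 25,002.5.
With planned backorders, Q* = √(2DS/H) · √((H+B)/B).
√(2DS/H) = √(2 × 25,002.5 × 237 / 9.28) = 1130.074.
√((H+B)/B) = √((9.28+23.7)/23.7) = 1.1796.
Q* ≈ 1333.086.

Q* ≈ 1,333.1 pumps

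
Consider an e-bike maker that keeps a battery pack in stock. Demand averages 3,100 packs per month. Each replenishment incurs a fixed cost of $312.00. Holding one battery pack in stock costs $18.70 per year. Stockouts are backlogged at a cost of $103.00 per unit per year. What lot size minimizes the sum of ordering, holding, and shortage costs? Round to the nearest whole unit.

Annual demand D = 3,100 × 12 = 37,200.
With planned backorders, Q* = √(2DS/H) · √((H+B)/B).
√(2DS/H) = √(2 × 37,200 × 312 / 18.7) = 1114.148.
√((H+B)/B) = √((18.7+103)/103) = 1.0870.
Q* ≈ 1211.071.

Q* ≈ 1,211 packs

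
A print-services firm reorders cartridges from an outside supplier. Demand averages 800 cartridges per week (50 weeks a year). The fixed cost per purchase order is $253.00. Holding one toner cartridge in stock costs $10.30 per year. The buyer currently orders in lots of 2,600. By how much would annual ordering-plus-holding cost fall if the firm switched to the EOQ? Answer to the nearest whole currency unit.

Extra cost ≈ $2,844 per year

Annual demand D = 800 × 50 = 40,000.
EOQ = √(2DS/H) = √(2 × 40,000 × 253 / 10.3) ≈ 1401.80.
Cost at Q* = (D/Q*)S + (Q*/2)H = √(2DSH) ≈ $14,438.56.
Cost at Q = 2,600: (40,000/2,600)×253 + (2,600/2)×10.3 = $3,892.31 + $13,390.00 = $17,282.31.
Excess = $17,282.31 − $14,438.56 = $2,843.75.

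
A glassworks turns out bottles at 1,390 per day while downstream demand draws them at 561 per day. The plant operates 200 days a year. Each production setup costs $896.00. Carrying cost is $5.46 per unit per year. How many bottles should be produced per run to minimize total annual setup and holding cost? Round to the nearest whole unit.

Q* ≈ 7,858 bottles

Annual demand D = 561 × 200 = 112,200.
Production build-up factor (1 − d/p) = 1 − 561/1,390 = 0.5964.
Q* = √(2DS / (H(1 − d/p))) = √(2 × 112,200 × 896 / (5.46 × 0.5964)).
= √(201,062,400 / 3.2564) ≈ 7857.769.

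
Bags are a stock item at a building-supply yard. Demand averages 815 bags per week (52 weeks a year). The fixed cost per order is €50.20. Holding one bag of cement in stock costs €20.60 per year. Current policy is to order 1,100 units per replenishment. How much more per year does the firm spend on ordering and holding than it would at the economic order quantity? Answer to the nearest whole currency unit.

Extra cost ≈ €3,902 per year

Annual demand D = 815 × 52 = 42,380.
EOQ = √(2DS/H) = √(2 × 42,380 × 50.2 / 20.6) ≈ 454.48.
Cost at Q* = (D/Q*)S + (Q*/2)H = √(2DSH) ≈ €9,362.27.
Cost at Q = 1,100: (42,380/1,100)×50.2 + (1,100/2)×20.6 = €1,934.07 + €11,330.00 = €13,264.07.
Excess = €13,264.07 − €9,362.27 = €3,901.80.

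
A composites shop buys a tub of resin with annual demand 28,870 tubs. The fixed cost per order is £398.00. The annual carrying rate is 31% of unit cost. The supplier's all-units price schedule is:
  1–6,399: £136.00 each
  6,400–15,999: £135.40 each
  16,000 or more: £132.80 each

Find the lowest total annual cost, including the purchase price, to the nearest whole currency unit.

TC* ≈ £3,957,446

Holding cost per unit per year at price C is H = 0.31·C.
Evaluate total cost at each tier's feasible EOQ or, if the EOQ is below the tier, at the tier's minimum quantity.
EOQ at £136.00 = 738.3 (feasible in tier 1): TC = 28,870×£136.00 + (28,870/738.3)×398 + (738.3/2)×0.31×£136.00 = £3,957,446.50.
EOQ at £135.40 = 739.9 < 6400, so use break Q=6400: TC = 28,870×£135.40 + (28,870/6400.0)×398 + (6400.0/2)×0.31×£135.40 = £4,045,110.15.
EOQ at £132.80 = 747.1 < 16000, so use break Q=16000: TC = 28,870×£132.80 + (28,870/16000.0)×398 + (16000.0/2)×0.31×£132.80 = £4,163,998.14.
Lowest total cost among the candidates is at Q = 738.3.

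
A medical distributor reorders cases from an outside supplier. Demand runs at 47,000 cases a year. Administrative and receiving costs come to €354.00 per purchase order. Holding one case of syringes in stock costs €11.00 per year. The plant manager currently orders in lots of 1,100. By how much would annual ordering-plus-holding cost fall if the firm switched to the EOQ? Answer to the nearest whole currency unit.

Extra cost ≈ €2,043 per year

EOQ = √(2DS/H) = √(2 × 47,000 × 354 / 11) ≈ 1739.28.
Cost at Q* = (D/Q*)S + (Q*/2)H = √(2DSH) ≈ €19,132.07.
Cost at Q = 1,100: (47,000/1,100)×354 + (1,100/2)×11 = €15,125.45 + €6,050.00 = €21,175.45.
Excess = €21,175.45 − €19,132.07 = €2,043.39.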